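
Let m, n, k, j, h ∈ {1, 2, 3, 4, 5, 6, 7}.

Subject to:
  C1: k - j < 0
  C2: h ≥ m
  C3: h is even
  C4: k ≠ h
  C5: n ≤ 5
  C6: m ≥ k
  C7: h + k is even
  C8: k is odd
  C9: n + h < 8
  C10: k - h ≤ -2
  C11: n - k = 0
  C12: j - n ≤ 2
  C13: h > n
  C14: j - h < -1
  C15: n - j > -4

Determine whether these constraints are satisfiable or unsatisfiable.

Unsatisfiable

Constraint 3 makes h even and constraint 8 makes k odd, so h + k must be odd. Constraint 7 says h + k is even — contradiction.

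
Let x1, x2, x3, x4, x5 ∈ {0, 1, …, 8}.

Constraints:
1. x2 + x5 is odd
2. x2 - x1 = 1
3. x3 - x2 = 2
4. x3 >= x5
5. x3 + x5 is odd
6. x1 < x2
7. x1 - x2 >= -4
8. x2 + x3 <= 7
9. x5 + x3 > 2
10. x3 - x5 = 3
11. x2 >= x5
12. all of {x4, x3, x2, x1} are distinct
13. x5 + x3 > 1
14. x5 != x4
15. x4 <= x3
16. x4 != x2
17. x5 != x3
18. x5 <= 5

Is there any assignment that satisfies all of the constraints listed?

Setting (x1, x2, x3, x4, x5) = (0, 1, 3, 2, 0) satisfies everything: constraint 2: x2 - x1 = 1; constraint 3: x3 - x2 = 2, and the others follow.

Satisfiable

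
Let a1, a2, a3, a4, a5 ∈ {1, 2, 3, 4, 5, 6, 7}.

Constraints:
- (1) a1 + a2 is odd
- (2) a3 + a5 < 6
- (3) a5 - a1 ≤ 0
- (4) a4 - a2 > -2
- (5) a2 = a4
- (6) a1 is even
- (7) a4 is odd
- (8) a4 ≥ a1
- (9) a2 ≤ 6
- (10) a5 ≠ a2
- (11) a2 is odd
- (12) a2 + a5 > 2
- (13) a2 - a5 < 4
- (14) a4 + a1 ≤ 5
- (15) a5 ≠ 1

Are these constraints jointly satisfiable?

One satisfying assignment is a1 = 2, a2 = 3, a3 = 1, a4 = 3, a5 = 2.
For the less obvious constraints — constraint 2: a3 + a5 = 3; constraint 3: a5 - a1 = 0 — and the others hold by inspection.

Satisfiable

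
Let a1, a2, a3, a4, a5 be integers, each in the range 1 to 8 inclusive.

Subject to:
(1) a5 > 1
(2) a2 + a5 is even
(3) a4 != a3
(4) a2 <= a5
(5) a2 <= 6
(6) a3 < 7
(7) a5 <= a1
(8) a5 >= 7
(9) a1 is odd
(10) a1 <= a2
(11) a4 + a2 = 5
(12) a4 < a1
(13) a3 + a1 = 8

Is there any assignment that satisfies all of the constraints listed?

From constraints 7 and 8: a1 ≥ a5 and a5 ≥ 7, so a1 ≥ 7. From constraints 5 and 10: a1 ≤ a2 and a2 ≤ 6, so a1 ≤ 6. But 6 < 7, so no value of a1 works.

Unsatisfiable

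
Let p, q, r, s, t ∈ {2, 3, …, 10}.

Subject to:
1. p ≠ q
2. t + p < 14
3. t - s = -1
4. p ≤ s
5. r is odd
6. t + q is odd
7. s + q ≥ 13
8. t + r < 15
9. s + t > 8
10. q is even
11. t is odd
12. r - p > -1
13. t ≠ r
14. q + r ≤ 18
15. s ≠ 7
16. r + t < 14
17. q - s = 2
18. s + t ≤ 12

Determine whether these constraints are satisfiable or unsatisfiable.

Satisfiable

Try p = 6, q = 8, r = 7, s = 6, t = 5.
Check constraint 2: t + p = 11; constraint 3: t - s = -1; constraint 7: s + q = 14. The remaining constraints are straightforward to verify.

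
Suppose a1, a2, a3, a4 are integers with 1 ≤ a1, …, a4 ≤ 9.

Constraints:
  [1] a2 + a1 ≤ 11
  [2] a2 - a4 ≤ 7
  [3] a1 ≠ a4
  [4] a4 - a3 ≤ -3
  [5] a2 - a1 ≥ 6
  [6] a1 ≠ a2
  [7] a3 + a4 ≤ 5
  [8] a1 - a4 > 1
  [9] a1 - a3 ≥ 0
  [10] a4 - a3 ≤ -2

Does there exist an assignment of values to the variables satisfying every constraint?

Constraints 2, 4, 5, and 9 give a4 − a2 ≥ -7, a2 − a1 ≥ 6, a1 − a3 ≥ 0, a3 − a4 ≥ 3.
Adding all 4 inequalities: the left sides telescope to 0, and the right sides sum to (-7) + 6 + 0 + 3 = 2. So 0 ≥ 2, which is false.

Unsatisfiable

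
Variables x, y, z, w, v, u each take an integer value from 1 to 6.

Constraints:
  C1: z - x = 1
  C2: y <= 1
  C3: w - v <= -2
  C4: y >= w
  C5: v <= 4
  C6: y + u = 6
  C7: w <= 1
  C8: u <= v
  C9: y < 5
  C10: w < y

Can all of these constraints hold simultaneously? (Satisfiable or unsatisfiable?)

Unsatisfiable

From constraint 2: y ≤ 1. From constraints 5 and 8: u ≤ v ≤ 4. Hence y + u ≤ 5. But constraint 6 requires y + u = 6, and 6 > 5. Contradiction.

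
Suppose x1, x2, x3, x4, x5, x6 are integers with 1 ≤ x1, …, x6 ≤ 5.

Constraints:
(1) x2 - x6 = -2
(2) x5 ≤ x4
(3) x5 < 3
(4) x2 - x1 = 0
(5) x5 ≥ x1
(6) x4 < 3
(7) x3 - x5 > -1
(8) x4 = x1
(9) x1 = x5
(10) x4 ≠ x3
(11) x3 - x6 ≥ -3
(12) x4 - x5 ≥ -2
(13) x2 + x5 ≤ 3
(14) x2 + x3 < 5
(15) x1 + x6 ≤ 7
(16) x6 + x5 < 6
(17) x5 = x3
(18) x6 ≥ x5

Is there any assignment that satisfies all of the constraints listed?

From constraints 8, 9, and 17, x4 = x1 = x5 = x3, so x4 = x3. But constraint 10 says x4 ≠ x3. Contradiction.

Unsatisfiable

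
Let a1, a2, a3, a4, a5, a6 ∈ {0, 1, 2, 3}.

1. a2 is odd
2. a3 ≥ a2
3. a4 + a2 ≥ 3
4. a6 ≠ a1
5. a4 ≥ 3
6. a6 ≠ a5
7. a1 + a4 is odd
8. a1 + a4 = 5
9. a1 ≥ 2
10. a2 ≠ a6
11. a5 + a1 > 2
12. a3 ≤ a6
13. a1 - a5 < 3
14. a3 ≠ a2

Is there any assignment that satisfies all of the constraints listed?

Setting (a1, a2, a3, a4, a5, a6) = (2, 1, 2, 3, 1, 3) satisfies everything: constraint 3: a4 + a2 = 4; constraint 8: a1 + a4 = 5, and the others follow.

Satisfiable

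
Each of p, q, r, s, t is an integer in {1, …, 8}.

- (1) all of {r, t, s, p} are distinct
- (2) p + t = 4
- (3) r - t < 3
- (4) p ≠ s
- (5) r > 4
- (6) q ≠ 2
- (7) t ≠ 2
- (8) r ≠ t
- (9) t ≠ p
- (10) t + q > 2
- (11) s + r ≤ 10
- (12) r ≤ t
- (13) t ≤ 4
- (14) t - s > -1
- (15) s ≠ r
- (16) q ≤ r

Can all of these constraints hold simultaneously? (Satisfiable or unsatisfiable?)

From constraint 5: r ≥ 5. From constraints 12 and 13: r ≤ t and t ≤ 4, so r ≤ 4. But 4 < 5, so no value of r works.

Unsatisfiable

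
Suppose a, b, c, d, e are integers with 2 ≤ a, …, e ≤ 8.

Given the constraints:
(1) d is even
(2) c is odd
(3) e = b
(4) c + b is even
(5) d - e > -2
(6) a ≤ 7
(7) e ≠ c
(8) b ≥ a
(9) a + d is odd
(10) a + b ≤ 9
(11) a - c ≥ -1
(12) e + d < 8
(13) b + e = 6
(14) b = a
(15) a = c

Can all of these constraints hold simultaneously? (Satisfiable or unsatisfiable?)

From constraints 3, 14, and 15, e = b = a = c, so e = c. But constraint 7 says e ≠ c. Contradiction.

Unsatisfiable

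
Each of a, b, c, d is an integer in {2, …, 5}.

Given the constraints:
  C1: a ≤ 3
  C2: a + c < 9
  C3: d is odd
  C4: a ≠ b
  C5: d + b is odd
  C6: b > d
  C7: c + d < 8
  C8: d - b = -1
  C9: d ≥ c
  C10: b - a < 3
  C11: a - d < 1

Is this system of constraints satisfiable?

Setting (a, b, c, d) = (3, 4, 3, 3) satisfies everything: constraint 2: a + c = 6; constraint 7: c + d = 6; constraint 8: d - b = -1, and the others follow.

Satisfiable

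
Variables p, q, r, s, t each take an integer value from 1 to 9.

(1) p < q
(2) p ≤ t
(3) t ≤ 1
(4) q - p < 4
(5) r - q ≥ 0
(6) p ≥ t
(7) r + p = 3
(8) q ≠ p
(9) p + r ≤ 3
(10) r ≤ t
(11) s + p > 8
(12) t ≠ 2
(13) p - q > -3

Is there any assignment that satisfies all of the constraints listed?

Unsatisfiable

Constraints 1, 5, 6, and 10 give t ≤ p, p < q, q ≤ r, r ≤ t. Chaining: t ≤ p < q ≤ r ≤ t, which forces t < t — impossible.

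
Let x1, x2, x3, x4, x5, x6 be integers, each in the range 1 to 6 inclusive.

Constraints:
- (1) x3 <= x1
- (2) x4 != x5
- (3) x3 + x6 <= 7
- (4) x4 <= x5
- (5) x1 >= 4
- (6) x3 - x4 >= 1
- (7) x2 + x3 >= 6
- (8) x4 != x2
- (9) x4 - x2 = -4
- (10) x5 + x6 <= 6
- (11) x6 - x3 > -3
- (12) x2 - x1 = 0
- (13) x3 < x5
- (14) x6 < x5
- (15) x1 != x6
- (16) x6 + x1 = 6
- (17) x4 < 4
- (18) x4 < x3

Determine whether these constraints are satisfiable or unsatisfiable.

Satisfiable

One satisfying assignment is x1 = 5, x2 = 5, x3 = 3, x4 = 1, x5 = 4, x6 = 1.
For the less obvious constraints — constraint 3: x3 + x6 = 4; constraint 6: x3 - x4 = 2; constraint 7: x2 + x3 = 8 — and the others hold by inspection.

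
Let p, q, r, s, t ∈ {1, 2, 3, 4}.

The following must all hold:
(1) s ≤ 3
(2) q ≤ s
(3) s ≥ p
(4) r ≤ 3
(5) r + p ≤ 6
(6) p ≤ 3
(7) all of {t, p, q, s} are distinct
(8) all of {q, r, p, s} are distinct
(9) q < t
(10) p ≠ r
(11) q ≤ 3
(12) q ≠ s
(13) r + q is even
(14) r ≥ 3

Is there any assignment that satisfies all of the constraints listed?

Unsatisfiable

Constraints 1, 4, 6, and 11 confine each of q, r, p, s to the 3 values {1, …, 3} (the domain already gives each ≥ 1).
Constraint 8 requires all 4 of them to be distinct, but only 3 values are available — impossible by the pigeonhole principle.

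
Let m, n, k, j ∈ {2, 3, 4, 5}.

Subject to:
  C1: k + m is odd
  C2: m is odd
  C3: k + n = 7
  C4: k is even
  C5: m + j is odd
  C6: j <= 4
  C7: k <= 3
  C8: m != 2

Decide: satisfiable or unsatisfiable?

Satisfiable

Try m = 3, n = 5, k = 2, j = 4.
Check constraint 1: k + m = 5 is odd; constraint 3: k + n = 7. The remaining constraints are straightforward to verify.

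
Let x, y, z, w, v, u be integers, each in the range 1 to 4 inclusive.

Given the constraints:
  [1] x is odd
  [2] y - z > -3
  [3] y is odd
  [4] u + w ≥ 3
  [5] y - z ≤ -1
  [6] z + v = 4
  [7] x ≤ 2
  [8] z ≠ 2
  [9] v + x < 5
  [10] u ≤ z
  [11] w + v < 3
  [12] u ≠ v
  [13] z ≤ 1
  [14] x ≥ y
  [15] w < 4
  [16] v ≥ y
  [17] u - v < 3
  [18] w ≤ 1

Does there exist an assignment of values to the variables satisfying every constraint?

Unsatisfiable

From constraints 10 and 13: u ≤ z ≤ 1. From constraint 18: w ≤ 1. Hence u + w ≤ 2. But constraint 4 requires u + w ≥ 3, and 3 > 2. Contradiction.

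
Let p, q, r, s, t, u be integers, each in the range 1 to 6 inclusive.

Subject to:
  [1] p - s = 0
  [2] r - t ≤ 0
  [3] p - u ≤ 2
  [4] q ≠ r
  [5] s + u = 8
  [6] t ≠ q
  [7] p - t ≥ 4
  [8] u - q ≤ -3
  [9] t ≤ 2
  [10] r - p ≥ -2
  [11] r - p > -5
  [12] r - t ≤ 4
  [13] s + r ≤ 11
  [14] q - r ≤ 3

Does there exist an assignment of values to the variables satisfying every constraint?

Unsatisfiable

Constraints 2, 3, 7, 8, and 14 give t − r ≥ 0, r − q ≥ -3, q − u ≥ 3, u − p ≥ -2, p − t ≥ 4.
Adding all 5 inequalities: the left sides telescope to 0, and the right sides sum to 0 + (-3) + 3 + (-2) + 4 = 2. So 0 ≥ 2, which is false.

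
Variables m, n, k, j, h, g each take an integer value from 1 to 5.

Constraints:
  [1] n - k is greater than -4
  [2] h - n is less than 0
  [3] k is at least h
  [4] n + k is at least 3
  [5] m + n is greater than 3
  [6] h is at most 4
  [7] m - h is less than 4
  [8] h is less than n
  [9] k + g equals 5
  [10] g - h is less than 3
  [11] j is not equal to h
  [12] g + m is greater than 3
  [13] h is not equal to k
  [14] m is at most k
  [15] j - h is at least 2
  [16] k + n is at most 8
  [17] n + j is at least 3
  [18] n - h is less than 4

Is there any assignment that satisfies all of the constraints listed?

Satisfiable

Take m = 3, n = 2, k = 4, j = 4, h = 1, g = 1. Then constraint 1: n - k = -2; constraint 2: h - n = -1; constraint 4: n + k = 6, and every other listed constraint is also met.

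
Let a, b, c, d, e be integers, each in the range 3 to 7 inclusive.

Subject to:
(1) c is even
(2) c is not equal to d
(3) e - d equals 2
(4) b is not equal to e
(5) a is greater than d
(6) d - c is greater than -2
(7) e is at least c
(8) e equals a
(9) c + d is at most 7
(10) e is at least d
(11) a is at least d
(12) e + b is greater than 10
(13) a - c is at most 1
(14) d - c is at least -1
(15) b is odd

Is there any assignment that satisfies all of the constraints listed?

Satisfiable

Try a = 5, b = 7, c = 4, d = 3, e = 5.
Check constraint 3: e - d = 2; constraint 6: d - c = -1. The remaining constraints are straightforward to verify.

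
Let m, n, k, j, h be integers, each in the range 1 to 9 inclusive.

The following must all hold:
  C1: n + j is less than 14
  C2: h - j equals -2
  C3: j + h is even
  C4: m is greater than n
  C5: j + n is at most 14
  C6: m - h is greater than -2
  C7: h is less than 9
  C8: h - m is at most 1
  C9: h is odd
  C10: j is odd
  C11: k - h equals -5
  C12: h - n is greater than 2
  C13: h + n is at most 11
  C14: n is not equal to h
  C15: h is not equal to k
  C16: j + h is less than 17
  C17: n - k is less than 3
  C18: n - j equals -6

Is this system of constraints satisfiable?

Satisfiable

One satisfying assignment is m = 6, n = 3, k = 2, j = 9, h = 7.
For the less obvious constraints — constraint 1: n + j = 12; constraint 2: h - j = -2; constraint 5: j + n = 12 — and the others hold by inspection.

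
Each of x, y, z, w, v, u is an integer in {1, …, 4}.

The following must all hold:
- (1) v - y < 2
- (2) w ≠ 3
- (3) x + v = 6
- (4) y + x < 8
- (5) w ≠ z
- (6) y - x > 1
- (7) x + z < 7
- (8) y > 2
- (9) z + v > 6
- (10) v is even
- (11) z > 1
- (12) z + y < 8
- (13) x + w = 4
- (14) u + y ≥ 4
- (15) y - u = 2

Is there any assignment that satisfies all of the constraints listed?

Satisfiable

Take x = 2, y = 4, z = 3, w = 2, v = 4, u = 2. Then constraint 1: v - y = 0; constraint 3: x + v = 6; constraint 4: y + x = 6, and every other listed constraint is also met.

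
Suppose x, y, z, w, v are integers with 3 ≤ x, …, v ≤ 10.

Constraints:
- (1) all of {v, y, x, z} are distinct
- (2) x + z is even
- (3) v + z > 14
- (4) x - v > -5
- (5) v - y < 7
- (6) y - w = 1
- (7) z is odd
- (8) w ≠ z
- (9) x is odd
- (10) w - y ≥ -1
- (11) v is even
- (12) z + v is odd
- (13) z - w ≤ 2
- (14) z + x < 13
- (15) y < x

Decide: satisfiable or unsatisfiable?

Satisfiable

Setting (x, y, z, w, v) = (7, 4, 5, 3, 10) satisfies everything: constraint 3: v + z = 15; constraint 4: x - v = -3, and the others follow.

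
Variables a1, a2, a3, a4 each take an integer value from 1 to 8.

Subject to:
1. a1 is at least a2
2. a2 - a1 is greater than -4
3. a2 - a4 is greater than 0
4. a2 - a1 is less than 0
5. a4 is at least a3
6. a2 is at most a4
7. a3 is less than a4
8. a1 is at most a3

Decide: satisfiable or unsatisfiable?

Constraints 3, 4, 5, and 8 give a1 ≤ a3, a3 ≤ a4, a4 < a2, a2 < a1. Chaining: a1 ≤ a3 ≤ a4 < a2 < a1, which forces a1 < a1 — impossible.

Unsatisfiable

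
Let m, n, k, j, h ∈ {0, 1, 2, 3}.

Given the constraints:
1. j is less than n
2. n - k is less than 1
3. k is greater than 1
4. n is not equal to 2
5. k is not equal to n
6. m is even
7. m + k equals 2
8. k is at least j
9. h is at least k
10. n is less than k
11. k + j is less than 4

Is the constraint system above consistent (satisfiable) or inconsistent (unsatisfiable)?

Take m = 0, n = 1, k = 2, j = 0, h = 3. Then constraint 2: n - k = -1; constraint 7: m + k = 2; constraint 11: k + j = 2, and every other listed constraint is also met.

Satisfiable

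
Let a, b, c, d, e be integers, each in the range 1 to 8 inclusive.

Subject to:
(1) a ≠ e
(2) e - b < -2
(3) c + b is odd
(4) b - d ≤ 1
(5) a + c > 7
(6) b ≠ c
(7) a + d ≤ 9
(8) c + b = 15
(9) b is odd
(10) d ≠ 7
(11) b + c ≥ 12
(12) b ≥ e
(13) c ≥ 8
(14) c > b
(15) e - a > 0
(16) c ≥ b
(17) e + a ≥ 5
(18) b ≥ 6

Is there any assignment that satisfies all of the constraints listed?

Setting (a, b, c, d, e) = (1, 7, 8, 6, 4) satisfies everything: constraint 2: e - b = -3; constraint 4: b - d = 1, and the others follow.

Satisfiable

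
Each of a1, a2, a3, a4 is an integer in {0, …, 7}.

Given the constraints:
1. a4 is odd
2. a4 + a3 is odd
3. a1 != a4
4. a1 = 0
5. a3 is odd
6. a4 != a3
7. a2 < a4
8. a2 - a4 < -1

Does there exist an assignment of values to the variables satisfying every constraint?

Unsatisfiable

Constraint 1 makes a4 odd and constraint 5 makes a3 odd, so a4 + a3 must be even. Constraint 2 says a4 + a3 is odd — contradiction.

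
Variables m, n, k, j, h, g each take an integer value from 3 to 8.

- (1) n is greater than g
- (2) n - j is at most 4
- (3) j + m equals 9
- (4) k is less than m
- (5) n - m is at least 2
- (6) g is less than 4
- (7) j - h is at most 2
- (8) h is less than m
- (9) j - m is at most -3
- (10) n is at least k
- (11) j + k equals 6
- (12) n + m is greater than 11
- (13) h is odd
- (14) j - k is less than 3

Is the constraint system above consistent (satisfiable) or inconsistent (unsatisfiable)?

Unsatisfiable

Constraints 2, 5, and 9 give m − j ≥ 3, j − n ≥ -4, n − m ≥ 2.
Adding all 3 inequalities: the left sides telescope to 0, and the right sides sum to 3 + (-4) + 2 = 1. So 0 ≥ 1, which is false.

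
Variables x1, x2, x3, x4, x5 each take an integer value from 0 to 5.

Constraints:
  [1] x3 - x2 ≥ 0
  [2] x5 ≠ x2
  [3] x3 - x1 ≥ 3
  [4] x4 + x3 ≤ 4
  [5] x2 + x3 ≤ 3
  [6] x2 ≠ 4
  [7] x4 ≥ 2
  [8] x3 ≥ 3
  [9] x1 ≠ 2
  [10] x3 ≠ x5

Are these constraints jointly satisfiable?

Unsatisfiable

From constraint 7: x4 ≥ 2. From constraint 8: x3 ≥ 3. Hence x4 + x3 ≥ 5. But constraint 4 requires x4 + x3 ≤ 4, and 4 < 5. Contradiction.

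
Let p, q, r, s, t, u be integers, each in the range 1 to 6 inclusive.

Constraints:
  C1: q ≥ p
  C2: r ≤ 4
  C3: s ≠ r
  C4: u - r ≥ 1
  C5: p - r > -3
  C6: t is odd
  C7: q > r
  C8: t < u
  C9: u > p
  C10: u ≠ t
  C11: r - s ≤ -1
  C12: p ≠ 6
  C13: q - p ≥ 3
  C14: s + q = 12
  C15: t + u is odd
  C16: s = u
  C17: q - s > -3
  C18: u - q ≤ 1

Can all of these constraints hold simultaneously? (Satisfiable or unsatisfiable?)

Satisfiable

The assignment p = 1, q = 6, r = 2, s = 6, t = 5, u = 6 works:
  constraint 4 holds since u - r = 4.
  constraint 5 holds since p - r = -1.
  constraint 11 holds since r - s = -4.
The rest check out directly.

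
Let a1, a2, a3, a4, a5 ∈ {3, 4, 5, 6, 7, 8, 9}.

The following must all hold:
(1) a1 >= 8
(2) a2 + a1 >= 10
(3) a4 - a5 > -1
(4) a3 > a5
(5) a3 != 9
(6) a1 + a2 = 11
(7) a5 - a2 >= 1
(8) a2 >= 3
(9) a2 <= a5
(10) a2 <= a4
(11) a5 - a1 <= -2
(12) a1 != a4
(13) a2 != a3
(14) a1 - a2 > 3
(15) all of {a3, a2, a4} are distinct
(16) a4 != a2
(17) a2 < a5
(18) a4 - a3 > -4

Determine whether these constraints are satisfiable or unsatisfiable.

Satisfiable

One satisfying assignment is a1 = 8, a2 = 3, a3 = 8, a4 = 7, a5 = 5.
For the less obvious constraints — constraint 2: a2 + a1 = 11; constraint 3: a4 - a5 = 2; constraint 6: a1 + a2 = 11 — and the others hold by inspection.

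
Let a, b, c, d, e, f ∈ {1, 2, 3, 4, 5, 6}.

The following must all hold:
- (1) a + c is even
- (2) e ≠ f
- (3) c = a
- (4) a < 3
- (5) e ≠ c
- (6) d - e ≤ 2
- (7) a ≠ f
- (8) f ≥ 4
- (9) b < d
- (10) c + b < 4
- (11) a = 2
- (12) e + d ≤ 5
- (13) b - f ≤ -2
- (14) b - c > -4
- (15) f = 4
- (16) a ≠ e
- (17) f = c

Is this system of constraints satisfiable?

Constraint 15 fixes f = 4 and constraint 11 fixes a = 2. Constraints 3 and 17 give f = c = a, so f = a. But 4 ≠ 2 — contradiction.

Unsatisfiable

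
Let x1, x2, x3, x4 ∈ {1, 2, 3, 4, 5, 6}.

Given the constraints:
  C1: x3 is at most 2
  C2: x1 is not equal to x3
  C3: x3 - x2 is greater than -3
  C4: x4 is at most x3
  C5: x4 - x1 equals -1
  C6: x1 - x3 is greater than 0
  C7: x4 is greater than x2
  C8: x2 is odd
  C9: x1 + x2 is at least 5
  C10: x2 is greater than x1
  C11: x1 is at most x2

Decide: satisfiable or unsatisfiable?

Constraints 4, 6, 7, and 11 give x4 ≤ x3, x3 < x1, x1 ≤ x2, x2 < x4. Chaining: x4 ≤ x3 < x1 ≤ x2 < x4, which forces x4 < x4 — impossible.

Unsatisfiable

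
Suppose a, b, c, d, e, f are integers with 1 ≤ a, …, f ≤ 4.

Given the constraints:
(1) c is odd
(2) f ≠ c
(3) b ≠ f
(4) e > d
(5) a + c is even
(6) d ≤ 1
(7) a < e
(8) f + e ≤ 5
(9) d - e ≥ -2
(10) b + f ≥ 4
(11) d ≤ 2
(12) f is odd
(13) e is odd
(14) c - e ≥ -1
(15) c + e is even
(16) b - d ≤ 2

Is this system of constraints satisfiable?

Try a = 1, b = 3, c = 3, d = 1, e = 3, f = 1.
Check constraint 8: f + e = 4; constraint 9: d - e = -2; constraint 10: b + f = 4. The remaining constraints are straightforward to verify.

Satisfiable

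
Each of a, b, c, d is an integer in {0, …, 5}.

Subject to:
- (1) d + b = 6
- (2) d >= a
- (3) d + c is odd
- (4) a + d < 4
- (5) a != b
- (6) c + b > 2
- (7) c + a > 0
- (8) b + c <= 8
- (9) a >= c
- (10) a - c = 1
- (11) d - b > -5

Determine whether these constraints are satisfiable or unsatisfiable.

Satisfiable

Setting (a, b, c, d) = (1, 5, 0, 1) satisfies everything: constraint 1: d + b = 6; constraint 4: a + d = 2; constraint 6: c + b = 5, and the others follow.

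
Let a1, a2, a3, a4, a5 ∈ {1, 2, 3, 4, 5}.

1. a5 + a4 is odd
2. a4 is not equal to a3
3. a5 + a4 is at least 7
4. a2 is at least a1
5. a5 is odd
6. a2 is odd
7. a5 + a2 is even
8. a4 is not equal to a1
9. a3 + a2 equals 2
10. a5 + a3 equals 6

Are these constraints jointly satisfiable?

Satisfiable

One satisfying assignment is a1 = 1, a2 = 1, a3 = 1, a4 = 4, a5 = 5.
For the less obvious constraints — constraint 3: a5 + a4 = 9; constraint 9: a3 + a2 = 2 — and the others hold by inspection.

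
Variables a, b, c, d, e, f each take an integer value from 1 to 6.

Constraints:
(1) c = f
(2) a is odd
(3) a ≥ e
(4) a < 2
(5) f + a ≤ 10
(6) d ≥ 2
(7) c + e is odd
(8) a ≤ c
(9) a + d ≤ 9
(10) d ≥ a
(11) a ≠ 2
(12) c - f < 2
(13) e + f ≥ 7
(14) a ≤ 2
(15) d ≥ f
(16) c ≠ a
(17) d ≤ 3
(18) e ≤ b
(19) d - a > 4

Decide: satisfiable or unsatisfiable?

From constraints 3 and 14: e ≤ a ≤ 2. From constraints 15 and 17: f ≤ d ≤ 3. Hence e + f ≤ 5. But constraint 13 requires e + f ≥ 7, and 7 > 5. Contradiction.

Unsatisfiable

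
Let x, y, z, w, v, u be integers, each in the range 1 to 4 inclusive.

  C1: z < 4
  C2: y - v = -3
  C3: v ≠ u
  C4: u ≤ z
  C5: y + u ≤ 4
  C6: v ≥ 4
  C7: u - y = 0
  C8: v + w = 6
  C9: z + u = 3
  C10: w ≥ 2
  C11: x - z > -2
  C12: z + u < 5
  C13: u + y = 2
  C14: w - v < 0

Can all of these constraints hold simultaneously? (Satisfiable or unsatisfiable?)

Satisfiable

One satisfying assignment is x = 1, y = 1, z = 2, w = 2, v = 4, u = 1.
For the less obvious constraints — constraint 2: y - v = -3; constraint 5: y + u = 2 — and the others hold by inspection.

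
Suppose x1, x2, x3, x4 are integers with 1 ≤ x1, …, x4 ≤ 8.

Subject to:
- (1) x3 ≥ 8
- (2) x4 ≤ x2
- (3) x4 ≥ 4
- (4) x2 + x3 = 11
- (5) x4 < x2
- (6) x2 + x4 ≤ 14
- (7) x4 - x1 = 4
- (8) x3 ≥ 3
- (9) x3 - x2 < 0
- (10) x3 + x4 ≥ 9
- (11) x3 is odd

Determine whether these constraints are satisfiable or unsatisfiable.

Unsatisfiable

From constraints 2 and 3: x2 ≥ x4 ≥ 4. From constraint 1: x3 ≥ 8. Hence x2 + x3 ≥ 12. But constraint 4 requires x2 + x3 = 11, and 11 < 12. Contradiction.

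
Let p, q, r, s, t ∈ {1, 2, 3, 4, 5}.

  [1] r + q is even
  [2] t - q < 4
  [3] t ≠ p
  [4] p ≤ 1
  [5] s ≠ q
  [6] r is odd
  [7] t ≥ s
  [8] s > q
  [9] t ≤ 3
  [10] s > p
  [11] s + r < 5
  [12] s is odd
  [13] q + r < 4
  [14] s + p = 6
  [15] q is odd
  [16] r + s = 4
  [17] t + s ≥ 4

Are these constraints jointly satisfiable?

Unsatisfiable

From constraints 7 and 9: s ≤ t ≤ 3. From constraint 4: p ≤ 1. Hence s + p ≤ 4. But constraint 14 requires s + p = 6, and 6 > 4. Contradiction.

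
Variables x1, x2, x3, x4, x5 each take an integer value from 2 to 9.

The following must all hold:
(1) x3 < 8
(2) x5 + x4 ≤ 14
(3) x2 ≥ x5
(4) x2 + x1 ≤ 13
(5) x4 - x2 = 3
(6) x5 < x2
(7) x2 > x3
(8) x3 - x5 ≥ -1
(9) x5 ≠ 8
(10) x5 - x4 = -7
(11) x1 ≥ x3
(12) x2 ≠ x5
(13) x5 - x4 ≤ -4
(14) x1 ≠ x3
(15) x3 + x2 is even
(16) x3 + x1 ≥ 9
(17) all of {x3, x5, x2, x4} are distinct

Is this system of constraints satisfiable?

Satisfiable

One satisfying assignment is x1 = 7, x2 = 6, x3 = 4, x4 = 9, x5 = 2.
For the less obvious constraints — constraint 2: x5 + x4 = 11; constraint 4: x2 + x1 = 13 — and the others hold by inspection.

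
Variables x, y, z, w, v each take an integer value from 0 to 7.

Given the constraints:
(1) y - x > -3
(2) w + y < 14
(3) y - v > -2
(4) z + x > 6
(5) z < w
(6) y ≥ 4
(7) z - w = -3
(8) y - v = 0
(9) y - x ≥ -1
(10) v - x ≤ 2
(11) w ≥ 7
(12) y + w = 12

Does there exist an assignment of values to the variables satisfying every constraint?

One satisfying assignment is x = 5, y = 5, z = 4, w = 7, v = 5.
For the less obvious constraints — constraint 1: y - x = 0; constraint 2: w + y = 12 — and the others hold by inspection.

Satisfiable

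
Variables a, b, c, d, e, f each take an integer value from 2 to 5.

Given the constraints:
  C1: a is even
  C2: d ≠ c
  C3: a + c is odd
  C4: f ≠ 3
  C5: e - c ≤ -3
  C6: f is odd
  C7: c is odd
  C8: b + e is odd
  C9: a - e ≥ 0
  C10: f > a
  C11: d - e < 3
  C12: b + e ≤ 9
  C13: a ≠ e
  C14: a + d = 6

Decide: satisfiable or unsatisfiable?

Setting (a, b, c, d, e, f) = (4, 5, 5, 2, 2, 5) satisfies everything: constraint 5: e - c = -3; constraint 9: a - e = 2; constraint 11: d - e = 0, and the others follow.

Satisfiable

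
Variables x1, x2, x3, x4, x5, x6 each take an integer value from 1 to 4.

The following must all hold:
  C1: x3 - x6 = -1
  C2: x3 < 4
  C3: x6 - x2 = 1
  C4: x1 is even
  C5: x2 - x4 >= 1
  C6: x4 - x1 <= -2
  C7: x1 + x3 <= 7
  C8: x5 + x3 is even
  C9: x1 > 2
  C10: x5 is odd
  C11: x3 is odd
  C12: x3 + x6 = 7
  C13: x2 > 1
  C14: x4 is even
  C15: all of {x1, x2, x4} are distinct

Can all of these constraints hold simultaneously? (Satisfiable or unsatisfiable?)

Try x1 = 4, x2 = 3, x3 = 3, x4 = 2, x5 = 3, x6 = 4.
Check constraint 1: x3 - x6 = -1; constraint 3: x6 - x2 = 1; constraint 5: x2 - x4 = 1. The remaining constraints are straightforward to verify.

Satisfiable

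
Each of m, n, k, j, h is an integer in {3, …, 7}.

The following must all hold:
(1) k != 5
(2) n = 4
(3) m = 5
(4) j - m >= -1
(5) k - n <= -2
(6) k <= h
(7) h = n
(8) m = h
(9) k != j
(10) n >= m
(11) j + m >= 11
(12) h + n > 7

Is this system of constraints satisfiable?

Unsatisfiable

Constraint 3 fixes m = 5 and constraint 2 fixes n = 4. Constraints 7 and 8 give m = h = n, so m = n. But 5 ≠ 4 — contradiction.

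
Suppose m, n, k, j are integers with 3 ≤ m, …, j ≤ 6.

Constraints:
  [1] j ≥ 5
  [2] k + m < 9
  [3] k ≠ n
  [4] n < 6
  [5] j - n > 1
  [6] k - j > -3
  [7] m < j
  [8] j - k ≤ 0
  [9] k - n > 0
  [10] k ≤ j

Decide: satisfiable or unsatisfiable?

Setting (m, n, k, j) = (3, 3, 5, 5) satisfies everything: constraint 2: k + m = 8; constraint 5: j - n = 2, and the others follow.

Satisfiable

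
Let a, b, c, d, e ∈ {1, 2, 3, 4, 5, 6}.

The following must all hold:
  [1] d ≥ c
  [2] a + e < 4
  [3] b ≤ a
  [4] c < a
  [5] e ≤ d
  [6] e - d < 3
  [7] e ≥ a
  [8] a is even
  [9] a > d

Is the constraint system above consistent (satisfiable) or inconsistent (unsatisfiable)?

Unsatisfiable

Constraints 5, 7, and 9 give a ≤ e, e ≤ d, d < a. Chaining: a ≤ e ≤ d < a, which forces a < a — impossible.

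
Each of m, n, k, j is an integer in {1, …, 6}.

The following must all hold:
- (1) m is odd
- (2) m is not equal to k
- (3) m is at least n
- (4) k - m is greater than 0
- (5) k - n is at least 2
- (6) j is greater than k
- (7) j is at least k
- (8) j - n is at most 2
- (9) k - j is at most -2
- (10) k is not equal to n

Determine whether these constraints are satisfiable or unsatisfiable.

Unsatisfiable

Constraints 5, 8, and 9 give k − n ≥ 2, n − j ≥ -2, j − k ≥ 2.
Adding all 3 inequalities: the left sides telescope to 0, and the right sides sum to 2 + (-2) + 2 = 2. So 0 ≥ 2, which is false.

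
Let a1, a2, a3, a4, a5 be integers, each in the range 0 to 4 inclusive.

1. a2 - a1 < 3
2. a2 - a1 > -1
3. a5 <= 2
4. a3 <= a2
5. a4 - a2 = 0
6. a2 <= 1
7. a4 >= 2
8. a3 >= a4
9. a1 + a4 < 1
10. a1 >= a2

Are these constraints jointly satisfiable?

From constraints 7 and 8: a3 ≥ a4 and a4 ≥ 2, so a3 ≥ 2. From constraints 4 and 6: a3 ≤ a2 and a2 ≤ 1, so a3 ≤ 1. But 1 < 2, so no value of a3 works.

Unsatisfiable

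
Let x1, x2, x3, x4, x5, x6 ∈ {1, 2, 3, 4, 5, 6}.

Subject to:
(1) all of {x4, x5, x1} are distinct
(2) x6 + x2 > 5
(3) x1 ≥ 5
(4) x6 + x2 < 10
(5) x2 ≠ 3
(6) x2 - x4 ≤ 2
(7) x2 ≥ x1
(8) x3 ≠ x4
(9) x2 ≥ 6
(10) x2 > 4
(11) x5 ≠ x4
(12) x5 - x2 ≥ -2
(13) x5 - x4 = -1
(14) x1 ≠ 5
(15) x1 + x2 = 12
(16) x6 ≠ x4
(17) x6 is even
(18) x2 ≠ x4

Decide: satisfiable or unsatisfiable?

The assignment x1 = 6, x2 = 6, x3 = 1, x4 = 5, x5 = 4, x6 = 2 works:
  constraint 2 holds since x6 + x2 = 8.
  constraint 4 holds since x6 + x2 = 8.
  constraint 6 holds since x2 - x4 = 1.
The rest check out directly.

Satisfiable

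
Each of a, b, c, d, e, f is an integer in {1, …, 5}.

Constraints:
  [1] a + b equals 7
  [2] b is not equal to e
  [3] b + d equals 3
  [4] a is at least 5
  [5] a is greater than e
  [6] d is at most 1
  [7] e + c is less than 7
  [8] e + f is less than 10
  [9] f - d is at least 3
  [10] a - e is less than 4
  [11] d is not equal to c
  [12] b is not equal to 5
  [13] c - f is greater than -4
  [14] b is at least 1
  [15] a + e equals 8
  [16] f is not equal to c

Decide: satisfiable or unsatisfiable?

Satisfiable

The assignment a = 5, b = 2, c = 3, d = 1, e = 3, f = 5 works:
  constraint 1 holds since a + b = 7.
  constraint 3 holds since b + d = 3.
  constraint 7 holds since e + c = 6.
The rest check out directly.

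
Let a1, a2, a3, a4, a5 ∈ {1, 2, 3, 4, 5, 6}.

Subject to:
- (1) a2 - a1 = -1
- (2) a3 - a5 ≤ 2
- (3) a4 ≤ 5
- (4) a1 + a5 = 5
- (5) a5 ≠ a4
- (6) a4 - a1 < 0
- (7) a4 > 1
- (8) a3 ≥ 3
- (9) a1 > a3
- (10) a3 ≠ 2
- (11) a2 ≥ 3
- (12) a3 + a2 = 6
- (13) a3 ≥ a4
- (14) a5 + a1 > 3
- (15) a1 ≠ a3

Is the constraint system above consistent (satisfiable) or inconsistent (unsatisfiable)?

Try a1 = 4, a2 = 3, a3 = 3, a4 = 2, a5 = 1.
Check constraint 1: a2 - a1 = -1; constraint 2: a3 - a5 = 2; constraint 4: a1 + a5 = 5. The remaining constraints are straightforward to verify.

Satisfiable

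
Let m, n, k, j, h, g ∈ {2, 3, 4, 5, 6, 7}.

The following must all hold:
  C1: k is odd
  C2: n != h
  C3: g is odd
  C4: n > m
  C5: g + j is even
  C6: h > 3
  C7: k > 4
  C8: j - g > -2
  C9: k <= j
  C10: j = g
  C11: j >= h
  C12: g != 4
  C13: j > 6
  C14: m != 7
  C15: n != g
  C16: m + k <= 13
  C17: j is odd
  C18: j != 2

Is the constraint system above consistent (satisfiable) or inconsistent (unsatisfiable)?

Satisfiable

The assignment m = 3, n = 5, k = 7, j = 7, h = 4, g = 7 works:
  constraint 1 holds since k = 7 is odd.
  constraint 8 holds since j - g = 0.
  constraint 16 holds since m + k = 10.
The rest check out directly.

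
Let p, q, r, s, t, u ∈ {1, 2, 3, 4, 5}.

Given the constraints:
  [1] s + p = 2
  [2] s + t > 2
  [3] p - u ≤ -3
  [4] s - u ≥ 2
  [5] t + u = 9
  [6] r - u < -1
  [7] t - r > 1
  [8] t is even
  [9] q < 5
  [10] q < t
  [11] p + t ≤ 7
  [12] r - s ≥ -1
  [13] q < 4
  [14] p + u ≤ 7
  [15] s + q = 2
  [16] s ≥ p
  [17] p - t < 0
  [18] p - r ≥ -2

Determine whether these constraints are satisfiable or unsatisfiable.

Unsatisfiable

Constraints 3, 4, 12, and 18 give r − s ≥ -1, s − u ≥ 2, u − p ≥ 3, p − r ≥ -2.
Adding all 4 inequalities: the left sides telescope to 0, and the right sides sum to (-1) + 2 + 3 + (-2) = 2. So 0 ≥ 2, which is false.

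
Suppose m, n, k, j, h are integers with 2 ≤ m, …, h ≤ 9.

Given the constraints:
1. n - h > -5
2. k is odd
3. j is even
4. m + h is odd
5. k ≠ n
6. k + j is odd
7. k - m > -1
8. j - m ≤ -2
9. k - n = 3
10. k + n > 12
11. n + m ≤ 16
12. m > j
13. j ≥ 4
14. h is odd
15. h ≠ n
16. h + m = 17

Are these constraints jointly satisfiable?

Satisfiable

One satisfying assignment is m = 8, n = 6, k = 9, j = 6, h = 9.
For the less obvious constraints — constraint 1: n - h = -3; constraint 7: k - m = 1 — and the others hold by inspection.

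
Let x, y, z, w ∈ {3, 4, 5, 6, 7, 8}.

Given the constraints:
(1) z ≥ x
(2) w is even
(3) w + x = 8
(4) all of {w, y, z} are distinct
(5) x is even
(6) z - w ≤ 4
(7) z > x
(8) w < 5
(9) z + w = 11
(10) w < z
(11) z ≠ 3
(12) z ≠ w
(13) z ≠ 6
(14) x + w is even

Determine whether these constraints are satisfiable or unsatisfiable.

Try x = 4, y = 8, z = 7, w = 4.
Check constraint 3: w + x = 8; constraint 6: z - w = 3. The remaining constraints are straightforward to verify.

Satisfiable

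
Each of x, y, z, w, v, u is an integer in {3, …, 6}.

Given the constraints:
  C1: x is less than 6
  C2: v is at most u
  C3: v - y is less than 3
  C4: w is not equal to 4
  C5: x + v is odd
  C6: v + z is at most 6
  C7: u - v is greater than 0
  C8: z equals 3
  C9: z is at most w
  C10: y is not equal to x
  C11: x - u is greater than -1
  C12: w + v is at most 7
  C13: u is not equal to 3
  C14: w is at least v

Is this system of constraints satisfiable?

Satisfiable

Setting (x, y, z, w, v, u) = (4, 3, 3, 3, 3, 4) satisfies everything: constraint 3: v - y = 0; constraint 6: v + z = 6, and the others follow.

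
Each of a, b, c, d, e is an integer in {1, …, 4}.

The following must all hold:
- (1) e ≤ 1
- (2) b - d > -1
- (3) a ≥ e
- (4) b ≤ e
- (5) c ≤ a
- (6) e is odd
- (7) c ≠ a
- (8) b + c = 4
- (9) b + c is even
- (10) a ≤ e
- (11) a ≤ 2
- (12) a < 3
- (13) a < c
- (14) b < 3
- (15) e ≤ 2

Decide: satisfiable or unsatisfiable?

Unsatisfiable

From constraints 1 and 4: b ≤ e ≤ 1. From constraints 5 and 11: c ≤ a ≤ 2. Hence b + c ≤ 3. But constraint 8 requires b + c = 4, and 4 > 3. Contradiction.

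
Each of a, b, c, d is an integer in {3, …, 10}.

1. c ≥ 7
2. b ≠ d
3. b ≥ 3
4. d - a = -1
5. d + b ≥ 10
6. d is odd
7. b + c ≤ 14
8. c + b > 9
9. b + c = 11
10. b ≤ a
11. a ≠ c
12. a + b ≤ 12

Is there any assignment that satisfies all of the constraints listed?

Setting (a, b, c, d) = (8, 4, 7, 7) satisfies everything: constraint 4: d - a = -1; constraint 5: d + b = 11, and the others follow.

Satisfiable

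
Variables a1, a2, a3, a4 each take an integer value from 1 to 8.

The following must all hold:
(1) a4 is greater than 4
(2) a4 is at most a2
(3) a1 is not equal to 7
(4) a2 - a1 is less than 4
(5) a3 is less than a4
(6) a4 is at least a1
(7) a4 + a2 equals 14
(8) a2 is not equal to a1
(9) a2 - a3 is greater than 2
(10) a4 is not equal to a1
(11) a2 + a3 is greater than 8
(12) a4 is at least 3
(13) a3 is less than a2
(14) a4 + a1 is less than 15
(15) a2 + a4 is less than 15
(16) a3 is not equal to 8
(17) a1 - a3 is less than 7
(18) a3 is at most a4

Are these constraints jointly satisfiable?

Satisfiable

Setting (a1, a2, a3, a4) = (6, 7, 2, 7) satisfies everything: constraint 4: a2 - a1 = 1; constraint 7: a4 + a2 = 14; constraint 9: a2 - a3 = 5, and the others follow.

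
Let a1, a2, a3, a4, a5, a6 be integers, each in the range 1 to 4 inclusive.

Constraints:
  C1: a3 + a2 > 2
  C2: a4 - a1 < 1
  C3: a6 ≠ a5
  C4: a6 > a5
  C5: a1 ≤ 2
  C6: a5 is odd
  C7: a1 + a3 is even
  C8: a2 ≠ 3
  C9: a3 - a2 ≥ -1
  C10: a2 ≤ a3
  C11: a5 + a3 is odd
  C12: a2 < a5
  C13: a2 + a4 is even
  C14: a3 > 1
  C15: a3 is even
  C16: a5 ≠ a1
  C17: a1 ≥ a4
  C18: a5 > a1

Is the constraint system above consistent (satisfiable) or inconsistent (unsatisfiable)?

Take a1 = 2, a2 = 1, a3 = 2, a4 = 1, a5 = 3, a6 = 4. Then constraint 1: a3 + a2 = 3; constraint 2: a4 - a1 = -1, and every other listed constraint is also met.

Satisfiable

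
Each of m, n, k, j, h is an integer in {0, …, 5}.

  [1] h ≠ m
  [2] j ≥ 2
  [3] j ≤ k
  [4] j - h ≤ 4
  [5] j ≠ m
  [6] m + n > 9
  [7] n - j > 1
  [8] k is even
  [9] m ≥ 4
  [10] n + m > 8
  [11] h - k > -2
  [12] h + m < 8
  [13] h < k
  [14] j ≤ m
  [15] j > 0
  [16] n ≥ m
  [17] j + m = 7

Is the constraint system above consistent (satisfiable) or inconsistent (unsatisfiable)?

Setting (m, n, k, j, h) = (5, 5, 2, 2, 1) satisfies everything: constraint 4: j - h = 1; constraint 6: m + n = 10, and the others follow.

Satisfiable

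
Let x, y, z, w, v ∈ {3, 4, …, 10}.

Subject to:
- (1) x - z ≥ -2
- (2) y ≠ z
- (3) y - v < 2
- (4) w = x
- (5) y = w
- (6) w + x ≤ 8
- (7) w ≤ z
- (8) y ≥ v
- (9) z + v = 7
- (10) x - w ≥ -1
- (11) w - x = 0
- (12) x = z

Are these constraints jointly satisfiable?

Unsatisfiable

From constraints 4, 5, and 12, y = w = x = z, so y = z. But constraint 2 says y ≠ z. Contradiction.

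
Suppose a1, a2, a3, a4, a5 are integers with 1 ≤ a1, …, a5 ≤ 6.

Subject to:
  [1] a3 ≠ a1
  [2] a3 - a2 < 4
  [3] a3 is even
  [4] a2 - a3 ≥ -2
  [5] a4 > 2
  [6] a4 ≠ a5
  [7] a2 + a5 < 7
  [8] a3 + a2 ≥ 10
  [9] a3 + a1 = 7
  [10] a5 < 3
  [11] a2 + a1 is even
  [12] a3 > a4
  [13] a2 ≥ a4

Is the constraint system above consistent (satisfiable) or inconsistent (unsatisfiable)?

The assignment a1 = 1, a2 = 5, a3 = 6, a4 = 3, a5 = 1 works:
  constraint 2 holds since a3 - a2 = 1.
  constraint 4 holds since a2 - a3 = -1.
  constraint 7 holds since a2 + a5 = 6.
The rest check out directly.

Satisfiable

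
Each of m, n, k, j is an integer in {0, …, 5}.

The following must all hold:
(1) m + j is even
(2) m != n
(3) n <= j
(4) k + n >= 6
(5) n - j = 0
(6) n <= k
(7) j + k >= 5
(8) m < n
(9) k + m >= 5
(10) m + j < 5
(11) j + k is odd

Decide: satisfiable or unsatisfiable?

Satisfiable

Take m = 1, n = 3, k = 4, j = 3. Then constraint 4: k + n = 7; constraint 5: n - j = 0, and every other listed constraint is also met.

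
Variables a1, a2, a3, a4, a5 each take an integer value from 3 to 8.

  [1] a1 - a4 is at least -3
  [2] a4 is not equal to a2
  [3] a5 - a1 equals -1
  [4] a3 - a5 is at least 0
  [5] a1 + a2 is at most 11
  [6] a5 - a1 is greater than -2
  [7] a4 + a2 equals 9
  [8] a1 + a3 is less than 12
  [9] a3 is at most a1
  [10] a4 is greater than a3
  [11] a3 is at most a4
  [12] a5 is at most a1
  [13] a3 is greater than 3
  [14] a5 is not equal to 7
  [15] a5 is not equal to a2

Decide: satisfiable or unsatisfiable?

Try a1 = 5, a2 = 3, a3 = 4, a4 = 6, a5 = 4.
Check constraint 1: a1 - a4 = -1; constraint 3: a5 - a1 = -1. The remaining constraints are straightforward to verify.

Satisfiable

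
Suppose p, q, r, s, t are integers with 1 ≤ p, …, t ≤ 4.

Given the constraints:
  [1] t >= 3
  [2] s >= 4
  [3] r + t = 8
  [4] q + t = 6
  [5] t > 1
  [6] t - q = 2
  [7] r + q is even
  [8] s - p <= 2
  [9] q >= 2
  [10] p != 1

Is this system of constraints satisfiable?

Try p = 4, q = 2, r = 4, s = 4, t = 4.
Check constraint 3: r + t = 8; constraint 4: q + t = 6. The remaining constraints are straightforward to verify.

Satisfiable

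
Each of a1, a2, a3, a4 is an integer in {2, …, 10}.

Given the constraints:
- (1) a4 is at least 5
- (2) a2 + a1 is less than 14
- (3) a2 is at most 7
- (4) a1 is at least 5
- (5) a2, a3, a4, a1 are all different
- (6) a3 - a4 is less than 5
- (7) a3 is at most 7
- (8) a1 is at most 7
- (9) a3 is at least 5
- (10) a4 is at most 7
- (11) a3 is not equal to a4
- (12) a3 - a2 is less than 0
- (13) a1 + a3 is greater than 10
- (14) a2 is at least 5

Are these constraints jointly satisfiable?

Unsatisfiable

Constraints 1, 3, 4, 7, 8, 9, 10, and 14 confine each of a2, a3, a4, a1 to the 3 values {5, …, 7}.
Constraint 5 requires all 4 of them to be distinct, but only 3 values are available — impossible by the pigeonhole principle.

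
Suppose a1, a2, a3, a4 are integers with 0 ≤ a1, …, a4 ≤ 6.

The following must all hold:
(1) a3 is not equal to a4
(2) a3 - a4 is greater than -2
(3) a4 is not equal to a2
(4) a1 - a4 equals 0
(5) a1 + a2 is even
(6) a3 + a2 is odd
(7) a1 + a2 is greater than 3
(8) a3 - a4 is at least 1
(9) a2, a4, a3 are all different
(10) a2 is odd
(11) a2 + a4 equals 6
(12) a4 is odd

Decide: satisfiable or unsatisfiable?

Try a1 = 1, a2 = 5, a3 = 2, a4 = 1.
Check constraint 2: a3 - a4 = 1; constraint 4: a1 - a4 = 0; constraint 7: a1 + a2 = 6. The remaining constraints are straightforward to verify.

Satisfiable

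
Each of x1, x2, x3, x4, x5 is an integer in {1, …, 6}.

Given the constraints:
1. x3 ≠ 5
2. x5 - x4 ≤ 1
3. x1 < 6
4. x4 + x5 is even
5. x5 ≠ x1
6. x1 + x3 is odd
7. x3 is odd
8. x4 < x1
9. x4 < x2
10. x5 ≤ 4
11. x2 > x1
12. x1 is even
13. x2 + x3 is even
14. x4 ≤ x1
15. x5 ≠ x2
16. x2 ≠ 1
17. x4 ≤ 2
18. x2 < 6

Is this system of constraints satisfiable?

The assignment x1 = 4, x2 = 5, x3 = 3, x4 = 1, x5 = 1 works:
  constraint 2 holds since x5 - x4 = 0.
  constraint 4 holds since x4 + x5 = 2 is even.
The rest check out directly.

Satisfiable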